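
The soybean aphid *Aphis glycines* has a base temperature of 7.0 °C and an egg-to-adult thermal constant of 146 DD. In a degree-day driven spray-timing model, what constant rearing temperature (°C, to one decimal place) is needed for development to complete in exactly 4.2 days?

Required daily accumulation = 146 / 4.2 = 34.762 DD/day.
T = T_base + 34.762 = 7.0 + 34.762 = 41.762 ≈ 41.8 °C.

41.8 °C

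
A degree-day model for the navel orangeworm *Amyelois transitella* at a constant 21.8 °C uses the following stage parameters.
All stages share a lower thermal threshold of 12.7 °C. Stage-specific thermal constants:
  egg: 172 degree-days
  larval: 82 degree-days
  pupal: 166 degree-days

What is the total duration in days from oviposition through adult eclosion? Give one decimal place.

46.2 days

Daily accumulation at 21.8 °C = 21.8 − 12.7 = 9.1 DD/day.
Total K = 172 + 82 + 166 = 420 DD.
Total duration = 420 / 9.1 = 46.154 ≈ 46.2 days.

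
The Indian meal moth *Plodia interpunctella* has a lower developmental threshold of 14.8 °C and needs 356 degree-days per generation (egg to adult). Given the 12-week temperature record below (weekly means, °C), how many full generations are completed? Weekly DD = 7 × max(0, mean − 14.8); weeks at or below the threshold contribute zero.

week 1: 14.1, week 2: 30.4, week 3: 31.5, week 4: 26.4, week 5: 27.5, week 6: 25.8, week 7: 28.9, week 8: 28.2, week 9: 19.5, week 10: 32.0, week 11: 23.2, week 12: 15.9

Weekly DD (7 × max(0, T̄ − 14.8)): 0.0, 109.2, 116.9, 81.2, 88.9, 77.0, 98.7, 93.8, 32.9, 120.4, 58.8, 7.7.
Season total = 885.5 DD.
Complete generations = ⌊885.5 / 356⌋ = 2.

2 generations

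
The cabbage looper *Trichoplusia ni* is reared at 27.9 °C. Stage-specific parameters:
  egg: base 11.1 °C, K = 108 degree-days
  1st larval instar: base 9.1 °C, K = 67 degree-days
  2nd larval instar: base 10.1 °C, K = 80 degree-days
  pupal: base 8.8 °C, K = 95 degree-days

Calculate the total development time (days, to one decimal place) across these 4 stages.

egg: 108 / (27.9 − 11.1) = 108 / 16.8 = 6.429 d.
1st larval instar: 67 / (27.9 − 9.1) = 67 / 18.8 = 3.564 d.
2nd larval instar: 80 / (27.9 − 10.1) = 80 / 17.8 = 4.494 d.
pupal: 95 / (27.9 − 8.8) = 95 / 19.1 = 4.974 d.
Sum = 19.461 ≈ 19.5 days.

19.5 days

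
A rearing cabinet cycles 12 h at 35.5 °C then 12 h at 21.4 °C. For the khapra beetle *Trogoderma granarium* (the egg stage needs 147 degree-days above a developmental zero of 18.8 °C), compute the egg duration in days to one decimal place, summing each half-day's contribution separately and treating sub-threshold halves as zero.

Day half: max(0, 35.5 − 18.8) × 0.5 = 16.7 × 0.5 = 8.35 DD.
Night half: max(0, 21.4 − 18.8) × 0.5 = 2.6 × 0.5 = 1.30 DD.
Per 24 h: 9.65 DD/day.
Duration = 147 / 9.65 = 15.233 ≈ 15.2 days.

15.2 days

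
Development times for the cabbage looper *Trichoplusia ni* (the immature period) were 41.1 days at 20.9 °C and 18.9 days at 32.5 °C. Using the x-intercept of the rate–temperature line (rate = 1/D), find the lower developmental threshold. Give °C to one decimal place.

Linear rate model ⇒ the product D·(T − T_b) is constant across temperatures.
41.1·(20.9 − T_b) = 18.9·(32.5 − T_b)
T_b = (41.1·20.9 − 18.9·32.5) / (41.1 − 18.9) = 244.74 / 22.2 = 11.024 °C ≈ 11.0 °C.

11.0 °C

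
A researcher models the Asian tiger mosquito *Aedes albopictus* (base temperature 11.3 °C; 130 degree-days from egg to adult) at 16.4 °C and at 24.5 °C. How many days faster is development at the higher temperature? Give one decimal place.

At 16.4 °C: 130 / (16.4 − 11.3) = 130 / 5.1 = 25.490 d.
At 24.5 °C: 130 / (24.5 − 11.3) = 130 / 13.2 = 9.848 d.
Difference = |25.490 − 9.848| = 15.642 ≈ 15.6 days.

15.6 days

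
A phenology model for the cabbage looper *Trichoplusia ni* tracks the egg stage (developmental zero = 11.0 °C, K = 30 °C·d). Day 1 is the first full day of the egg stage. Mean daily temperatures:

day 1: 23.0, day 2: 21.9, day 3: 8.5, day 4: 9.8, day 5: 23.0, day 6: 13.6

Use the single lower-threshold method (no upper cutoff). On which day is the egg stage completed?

Daily DD above 11.0 °C: 12.0, 10.9, 0.0, 0.0, 12.0, 2.6.
Cumulative: 12.0, 22.9, 22.9, 22.9, 34.9, 37.5.
The total first reaches 30 DD on day 5.

day 5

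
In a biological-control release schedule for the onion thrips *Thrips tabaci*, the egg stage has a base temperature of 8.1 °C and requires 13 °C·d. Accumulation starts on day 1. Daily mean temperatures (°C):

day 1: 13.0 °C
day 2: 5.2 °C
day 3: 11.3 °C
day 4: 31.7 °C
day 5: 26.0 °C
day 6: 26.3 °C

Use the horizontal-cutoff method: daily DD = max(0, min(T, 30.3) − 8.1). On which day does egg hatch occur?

day 4

Daily DD above 8.1 °C (capped at 22.2): 4.9, 0.0, 3.2, 22.2, 17.9, 18.2.
Cumulative: 4.9, 4.9, 8.1, 30.3, 48.2, 66.4.
The total first reaches 13 DD on day 4.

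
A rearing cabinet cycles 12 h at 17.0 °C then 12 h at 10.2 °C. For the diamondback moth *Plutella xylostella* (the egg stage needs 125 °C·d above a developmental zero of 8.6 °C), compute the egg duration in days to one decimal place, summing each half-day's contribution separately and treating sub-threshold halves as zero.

Day half: max(0, 17.0 − 8.6) × 0.5 = 8.4 × 0.5 = 4.20 DD.
Night half: max(0, 10.2 − 8.6) × 0.5 = 1.6 × 0.5 = 0.80 DD.
Per 24 h: 5.00 DD/day.
Duration = 125 / 5.00 = 25.000 ≈ 25.0 days.

25.0 days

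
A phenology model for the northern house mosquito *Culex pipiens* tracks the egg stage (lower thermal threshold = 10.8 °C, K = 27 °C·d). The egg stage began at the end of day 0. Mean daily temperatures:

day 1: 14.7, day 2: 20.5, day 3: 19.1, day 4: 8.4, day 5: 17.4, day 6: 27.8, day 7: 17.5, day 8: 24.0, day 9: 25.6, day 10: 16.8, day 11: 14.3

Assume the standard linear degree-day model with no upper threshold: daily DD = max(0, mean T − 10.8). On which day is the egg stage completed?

Daily DD above 10.8 °C: 3.9, 9.7, 8.3, 0.0, 6.6, 17.0, 6.7, 13.2, 14.8, 6.0, 3.5.
Cumulative: 3.9, 13.6, 21.9, 21.9, 28.5, 45.5, 52.2, 65.4, 80.2, 86.2, 89.7.
The total first reaches 27 DD on day 5.

day 5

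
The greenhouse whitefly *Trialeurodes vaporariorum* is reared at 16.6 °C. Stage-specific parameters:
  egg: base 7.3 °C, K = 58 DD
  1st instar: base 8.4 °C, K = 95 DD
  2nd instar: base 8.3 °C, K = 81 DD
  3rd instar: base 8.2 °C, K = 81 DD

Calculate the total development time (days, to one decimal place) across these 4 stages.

37.2 days

egg: 58 / (16.6 − 7.3) = 58 / 9.3 = 6.237 d.
1st instar: 95 / (16.6 − 8.4) = 95 / 8.2 = 11.585 d.
2nd instar: 81 / (16.6 − 8.3) = 81 / 8.3 = 9.759 d.
3rd instar: 81 / (16.6 − 8.2) = 81 / 8.4 = 9.643 d.
Sum = 37.224 ≈ 37.2 days.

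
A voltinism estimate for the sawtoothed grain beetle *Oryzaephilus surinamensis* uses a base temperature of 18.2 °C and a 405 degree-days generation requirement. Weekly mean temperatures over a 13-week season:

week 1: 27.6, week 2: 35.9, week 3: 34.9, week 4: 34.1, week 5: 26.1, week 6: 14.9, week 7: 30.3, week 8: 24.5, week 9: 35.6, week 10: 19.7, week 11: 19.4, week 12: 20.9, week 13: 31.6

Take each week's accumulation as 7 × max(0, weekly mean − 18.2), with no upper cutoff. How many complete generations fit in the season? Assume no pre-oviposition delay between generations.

2 generations

Weekly DD (7 × max(0, T̄ − 18.2)): 65.8, 123.9, 116.9, 111.3, 55.3, 0.0, 84.7, 44.1, 121.8, 10.5, 8.4, 18.9, 93.8.
Season total = 855.4 DD.
Complete generations = ⌊855.4 / 405⌋ = 2.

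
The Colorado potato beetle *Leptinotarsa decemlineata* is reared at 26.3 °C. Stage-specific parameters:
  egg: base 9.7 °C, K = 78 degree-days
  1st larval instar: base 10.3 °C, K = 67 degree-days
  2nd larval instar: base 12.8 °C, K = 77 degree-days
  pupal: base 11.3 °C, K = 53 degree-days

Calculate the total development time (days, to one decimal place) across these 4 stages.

egg: 78 / (26.3 − 9.7) = 78 / 16.6 = 4.699 d.
1st larval instar: 67 / (26.3 − 10.3) = 67 / 16.0 = 4.188 d.
2nd larval instar: 77 / (26.3 − 12.8) = 77 / 13.5 = 5.704 d.
pupal: 53 / (26.3 − 11.3) = 53 / 15.0 = 3.533 d.
Sum = 18.123 ≈ 18.1 days.

18.1 days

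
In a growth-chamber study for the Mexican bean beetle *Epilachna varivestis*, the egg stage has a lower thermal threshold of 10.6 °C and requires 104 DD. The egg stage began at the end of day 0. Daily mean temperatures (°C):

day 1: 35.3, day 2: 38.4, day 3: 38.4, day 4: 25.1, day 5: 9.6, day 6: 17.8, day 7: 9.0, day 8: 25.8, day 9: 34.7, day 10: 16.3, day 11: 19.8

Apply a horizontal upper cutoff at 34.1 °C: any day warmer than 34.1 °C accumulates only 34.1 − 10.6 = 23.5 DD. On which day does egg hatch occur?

day 8

Daily DD above 10.6 °C (capped at 23.5): 23.5, 23.5, 23.5, 14.5, 0.0, 7.2, 0.0, 15.2, 23.5, 5.7, 9.2.
Cumulative: 23.5, 47.0, 70.5, 85.0, 85.0, 92.2, 92.2, 107.4, 130.9, 136.6, 145.8.
The total first reaches 104 DD on day 8.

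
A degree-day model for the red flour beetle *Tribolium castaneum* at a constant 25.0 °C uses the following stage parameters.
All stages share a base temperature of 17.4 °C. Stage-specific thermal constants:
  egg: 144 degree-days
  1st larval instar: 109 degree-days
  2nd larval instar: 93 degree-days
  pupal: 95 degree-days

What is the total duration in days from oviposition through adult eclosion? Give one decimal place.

58.0 days

Daily accumulation at 25.0 °C = 25.0 − 17.4 = 7.6 DD/day.
Total K = 144 + 109 + 93 + 95 = 441 DD.
Total duration = 441 / 7.6 = 58.026 ≈ 58.0 days.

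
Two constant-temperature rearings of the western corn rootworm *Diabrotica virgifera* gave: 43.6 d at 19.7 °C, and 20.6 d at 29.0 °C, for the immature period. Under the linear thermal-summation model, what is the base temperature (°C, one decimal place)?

Linear rate model ⇒ the product D·(T − T_b) is constant across temperatures.
43.6·(19.7 − T_b) = 20.6·(29.0 − T_b)
T_b = (43.6·19.7 − 20.6·29.0) / (43.6 − 20.6) = 261.52 / 23.0 = 11.370 °C ≈ 11.4 °C.

11.4 °C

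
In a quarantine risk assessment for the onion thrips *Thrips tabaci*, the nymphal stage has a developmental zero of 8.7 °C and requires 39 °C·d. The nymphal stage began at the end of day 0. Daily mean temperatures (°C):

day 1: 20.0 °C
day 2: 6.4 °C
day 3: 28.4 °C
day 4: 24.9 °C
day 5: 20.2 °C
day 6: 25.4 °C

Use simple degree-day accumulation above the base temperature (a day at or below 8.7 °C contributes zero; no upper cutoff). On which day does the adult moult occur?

Daily DD above 8.7 °C: 11.3, 0.0, 19.7, 16.2, 11.5, 16.7.
Cumulative: 11.3, 11.3, 31.0, 47.2, 58.7, 75.4.
The total first reaches 39 DD on day 4.

day 4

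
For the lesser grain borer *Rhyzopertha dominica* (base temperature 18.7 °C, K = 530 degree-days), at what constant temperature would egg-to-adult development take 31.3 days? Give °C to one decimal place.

35.6 °C

Required daily accumulation = 530 / 31.3 = 16.933 DD/day.
T = T_base + 16.933 = 18.7 + 16.933 = 35.633 ≈ 35.6 °C.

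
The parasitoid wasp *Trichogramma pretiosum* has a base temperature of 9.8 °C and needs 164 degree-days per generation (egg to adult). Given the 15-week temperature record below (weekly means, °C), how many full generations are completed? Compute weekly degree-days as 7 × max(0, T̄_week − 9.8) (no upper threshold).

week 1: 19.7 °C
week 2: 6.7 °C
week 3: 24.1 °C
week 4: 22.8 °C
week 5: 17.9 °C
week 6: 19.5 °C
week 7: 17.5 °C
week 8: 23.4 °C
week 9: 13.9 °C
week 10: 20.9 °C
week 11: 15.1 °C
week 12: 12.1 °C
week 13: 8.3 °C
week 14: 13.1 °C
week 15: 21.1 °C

4 generations

Weekly DD (7 × max(0, T̄ − 9.8)): 69.3, 0.0, 100.1, 91.0, 56.7, 67.9, 53.9, 95.2, 28.7, 77.7, 37.1, 16.1, 0.0, 23.1, 79.1.
Season total = 795.9 DD.
Complete generations = ⌊795.9 / 164⌋ = 4.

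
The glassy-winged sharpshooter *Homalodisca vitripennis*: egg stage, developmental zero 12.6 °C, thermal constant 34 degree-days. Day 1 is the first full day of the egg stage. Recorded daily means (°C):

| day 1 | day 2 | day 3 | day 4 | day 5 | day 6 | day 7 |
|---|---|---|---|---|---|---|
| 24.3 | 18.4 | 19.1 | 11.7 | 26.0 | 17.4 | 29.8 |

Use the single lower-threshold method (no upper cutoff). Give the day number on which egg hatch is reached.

Daily DD above 12.6 °C: 11.7, 5.8, 6.5, 0.0, 13.4, 4.8, 17.2.
Cumulative: 11.7, 17.5, 24.0, 24.0, 37.4, 42.2, 59.4.
The total first reaches 34 DD on day 5.

day 5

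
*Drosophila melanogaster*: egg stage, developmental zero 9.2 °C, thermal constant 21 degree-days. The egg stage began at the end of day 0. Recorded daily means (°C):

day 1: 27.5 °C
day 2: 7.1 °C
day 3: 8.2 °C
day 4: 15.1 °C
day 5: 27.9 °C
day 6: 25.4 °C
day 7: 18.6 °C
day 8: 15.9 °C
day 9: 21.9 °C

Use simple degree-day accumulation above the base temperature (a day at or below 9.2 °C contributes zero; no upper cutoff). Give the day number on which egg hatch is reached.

Daily DD above 9.2 °C: 18.3, 0.0, 0.0, 5.9, 18.7, 16.2, 9.4, 6.7, 12.7.
Cumulative: 18.3, 18.3, 18.3, 24.2, 42.9, 59.1, 68.5, 75.2, 87.9.
The total first reaches 21 DD on day 4.

day 4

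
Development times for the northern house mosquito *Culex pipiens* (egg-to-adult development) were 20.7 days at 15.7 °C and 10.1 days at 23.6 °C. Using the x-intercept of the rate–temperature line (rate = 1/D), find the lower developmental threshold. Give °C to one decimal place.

8.2 °C

Under the model K = D·(T − T_b), so D₁·(T₁ − T_b) = D₂·(T₂ − T_b).
20.7·(15.7 − T_b) = 10.1·(23.6 − T_b)
T_b = (20.7·15.7 − 10.1·23.6) / (20.7 − 10.1) = 86.63 / 10.6 = 8.173 °C ≈ 8.2 °C.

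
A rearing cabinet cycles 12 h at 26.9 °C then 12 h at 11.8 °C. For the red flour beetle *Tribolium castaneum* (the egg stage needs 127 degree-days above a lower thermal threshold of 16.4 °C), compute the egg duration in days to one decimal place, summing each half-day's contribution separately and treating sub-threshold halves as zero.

24.2 days

Day half: max(0, 26.9 − 16.4) × 0.5 = 10.5 × 0.5 = 5.25 DD.
Night half: max(0, 11.8 − 16.4) × 0.5 = 0.0 × 0.5 = 0.00 DD.
Per 24 h: 5.25 DD/day.
Duration = 127 / 5.25 = 24.190 ≈ 24.2 days.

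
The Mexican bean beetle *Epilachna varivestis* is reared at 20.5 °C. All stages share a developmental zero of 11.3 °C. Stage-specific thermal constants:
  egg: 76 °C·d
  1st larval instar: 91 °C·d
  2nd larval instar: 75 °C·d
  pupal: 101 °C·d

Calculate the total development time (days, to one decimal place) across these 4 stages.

37.3 days

Daily accumulation at 20.5 °C = 20.5 − 11.3 = 9.2 DD/day.
Total K = 76 + 91 + 75 + 101 = 343 DD.
Total duration = 343 / 9.2 = 37.283 ≈ 37.3 days.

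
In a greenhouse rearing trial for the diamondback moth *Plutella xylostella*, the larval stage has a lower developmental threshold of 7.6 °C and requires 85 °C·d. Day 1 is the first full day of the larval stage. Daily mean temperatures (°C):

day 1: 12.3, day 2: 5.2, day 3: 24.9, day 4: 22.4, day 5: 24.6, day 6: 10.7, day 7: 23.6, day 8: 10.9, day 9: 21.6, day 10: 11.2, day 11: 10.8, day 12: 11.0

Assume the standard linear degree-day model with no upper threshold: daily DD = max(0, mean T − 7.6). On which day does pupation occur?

day 9

Daily DD above 7.6 °C: 4.7, 0.0, 17.3, 14.8, 17.0, 3.1, 16.0, 3.3, 14.0, 3.6, 3.2, 3.4.
Cumulative: 4.7, 4.7, 22.0, 36.8, 53.8, 56.9, 72.9, 76.2, 90.2, 93.8, 97.0, 100.4.
The total first reaches 85 DD on day 9.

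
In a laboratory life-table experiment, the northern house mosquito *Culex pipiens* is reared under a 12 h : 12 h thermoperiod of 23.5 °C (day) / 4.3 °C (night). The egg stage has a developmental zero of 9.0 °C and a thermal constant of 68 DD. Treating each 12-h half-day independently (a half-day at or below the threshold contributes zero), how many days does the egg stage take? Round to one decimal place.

Day half: max(0, 23.5 − 9.0) × 0.5 = 14.5 × 0.5 = 7.25 DD.
Night half: max(0, 4.3 − 9.0) × 0.5 = 0.0 × 0.5 = 0.00 DD.
Per 24 h: 7.25 DD/day.
Duration = 68 / 7.25 = 9.379 ≈ 9.4 days.

9.4 days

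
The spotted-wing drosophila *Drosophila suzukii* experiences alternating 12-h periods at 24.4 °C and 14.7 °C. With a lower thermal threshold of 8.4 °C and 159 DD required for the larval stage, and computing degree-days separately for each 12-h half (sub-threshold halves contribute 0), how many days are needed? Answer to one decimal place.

14.3 days

Day half: max(0, 24.4 − 8.4) × 0.5 = 16.0 × 0.5 = 8.00 DD.
Night half: max(0, 14.7 − 8.4) × 0.5 = 6.3 × 0.5 = 3.15 DD.
Per 24 h: 11.15 DD/day.
Duration = 159 / 11.15 = 14.260 ≈ 14.3 days.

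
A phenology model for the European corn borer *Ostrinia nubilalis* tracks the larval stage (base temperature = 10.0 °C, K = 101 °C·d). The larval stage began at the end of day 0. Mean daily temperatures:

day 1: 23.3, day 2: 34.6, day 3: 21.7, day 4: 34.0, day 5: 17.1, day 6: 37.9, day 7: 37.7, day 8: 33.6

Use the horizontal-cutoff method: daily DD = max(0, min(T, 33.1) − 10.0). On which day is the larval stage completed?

day 6

Daily DD above 10.0 °C (capped at 23.1): 13.3, 23.1, 11.7, 23.1, 7.1, 23.1, 23.1, 23.1.
Cumulative: 13.3, 36.4, 48.1, 71.2, 78.3, 101.4, 124.5, 147.6.
The total first reaches 101 DD on day 6.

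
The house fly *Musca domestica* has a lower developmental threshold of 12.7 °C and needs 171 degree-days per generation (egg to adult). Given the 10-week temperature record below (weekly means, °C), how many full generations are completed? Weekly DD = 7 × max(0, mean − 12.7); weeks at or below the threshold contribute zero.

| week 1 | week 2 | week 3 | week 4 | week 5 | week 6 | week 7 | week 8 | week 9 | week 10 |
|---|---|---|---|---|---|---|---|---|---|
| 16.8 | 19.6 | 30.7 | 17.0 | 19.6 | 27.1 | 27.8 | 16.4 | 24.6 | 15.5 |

Weekly DD (7 × max(0, T̄ − 12.7)): 28.7, 48.3, 126.0, 30.1, 48.3, 100.8, 105.7, 25.9, 83.3, 19.6.
Season total = 616.7 DD.
Complete generations = ⌊616.7 / 171⌋ = 3.

3 generations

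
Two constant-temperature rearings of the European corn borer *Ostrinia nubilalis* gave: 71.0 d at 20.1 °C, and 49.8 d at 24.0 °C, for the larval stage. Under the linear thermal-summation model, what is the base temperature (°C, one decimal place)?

Equal thermal constants: D₁(T₁ − T_b) = D₂(T₂ − T_b).
71.0·(20.1 − T_b) = 49.8·(24.0 − T_b)
T_b = (71.0·20.1 − 49.8·24.0) / (71.0 − 49.8) = 231.90 / 21.2 = 10.939 °C ≈ 10.9 °C.

10.9 °C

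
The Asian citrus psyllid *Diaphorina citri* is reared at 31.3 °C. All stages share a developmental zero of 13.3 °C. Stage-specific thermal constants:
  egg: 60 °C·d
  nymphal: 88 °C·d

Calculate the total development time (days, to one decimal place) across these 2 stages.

Daily accumulation at 31.3 °C = 31.3 − 13.3 = 18.0 DD/day.
Total K = 60 + 88 = 148 DD.
Total duration = 148 / 18.0 = 8.222 ≈ 8.2 days.

8.2 days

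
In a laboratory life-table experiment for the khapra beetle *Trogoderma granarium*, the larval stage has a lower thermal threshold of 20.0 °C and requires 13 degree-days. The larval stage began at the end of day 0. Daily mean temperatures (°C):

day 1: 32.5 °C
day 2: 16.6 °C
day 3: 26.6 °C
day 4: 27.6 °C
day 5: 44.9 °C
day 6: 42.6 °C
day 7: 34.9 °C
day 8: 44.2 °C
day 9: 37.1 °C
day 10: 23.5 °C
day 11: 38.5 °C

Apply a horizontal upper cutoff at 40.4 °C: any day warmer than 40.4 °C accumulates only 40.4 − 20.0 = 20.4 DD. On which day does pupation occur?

Daily DD above 20.0 °C (capped at 20.4): 12.5, 0.0, 6.6, 7.6, 20.4, 20.4, 14.9, 20.4, 17.1, 3.5, 18.5.
Cumulative: 12.5, 12.5, 19.1, 26.7, 47.1, 67.5, 82.4, 102.8, 119.9, 123.4, 141.9.
The total first reaches 13 DD on day 3.

day 3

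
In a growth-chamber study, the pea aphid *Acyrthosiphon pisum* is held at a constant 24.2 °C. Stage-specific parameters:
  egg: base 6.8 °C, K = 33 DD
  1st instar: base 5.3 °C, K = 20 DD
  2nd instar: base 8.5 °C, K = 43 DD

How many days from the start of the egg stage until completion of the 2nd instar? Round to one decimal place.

egg: 33 / (24.2 − 6.8) = 33 / 17.4 = 1.897 d.
1st instar: 20 / (24.2 − 5.3) = 20 / 18.9 = 1.058 d.
2nd instar: 43 / (24.2 − 8.5) = 43 / 15.7 = 2.739 d.
Sum = 5.694 ≈ 5.7 days.

5.7 days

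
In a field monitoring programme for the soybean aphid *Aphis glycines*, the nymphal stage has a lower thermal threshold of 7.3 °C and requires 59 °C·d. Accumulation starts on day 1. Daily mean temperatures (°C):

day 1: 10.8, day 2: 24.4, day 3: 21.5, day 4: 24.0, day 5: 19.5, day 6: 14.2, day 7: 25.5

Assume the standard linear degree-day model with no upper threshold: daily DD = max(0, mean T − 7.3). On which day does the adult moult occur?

day 5

Daily DD above 7.3 °C: 3.5, 17.1, 14.2, 16.7, 12.2, 6.9, 18.2.
Cumulative: 3.5, 20.6, 34.8, 51.5, 63.7, 70.6, 88.8.
The total first reaches 59 DD on day 5.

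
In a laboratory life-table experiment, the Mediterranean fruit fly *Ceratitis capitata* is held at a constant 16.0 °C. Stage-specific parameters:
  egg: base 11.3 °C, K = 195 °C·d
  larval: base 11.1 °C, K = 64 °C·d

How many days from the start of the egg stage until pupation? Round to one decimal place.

54.6 days

egg: 195 / (16.0 − 11.3) = 195 / 4.7 = 41.489 d.
larval: 64 / (16.0 − 11.1) = 64 / 4.9 = 13.061 d.
Sum = 54.551 ≈ 54.6 days.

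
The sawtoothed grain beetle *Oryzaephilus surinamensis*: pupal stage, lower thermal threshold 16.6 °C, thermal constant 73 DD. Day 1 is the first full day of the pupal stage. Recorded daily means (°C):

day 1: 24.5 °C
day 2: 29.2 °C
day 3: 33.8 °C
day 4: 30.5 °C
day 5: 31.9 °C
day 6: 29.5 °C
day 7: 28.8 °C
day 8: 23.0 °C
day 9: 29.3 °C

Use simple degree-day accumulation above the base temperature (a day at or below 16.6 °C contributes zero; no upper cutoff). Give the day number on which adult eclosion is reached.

Daily DD above 16.6 °C: 7.9, 12.6, 17.2, 13.9, 15.3, 12.9, 12.2, 6.4, 12.7.
Cumulative: 7.9, 20.5, 37.7, 51.6, 66.9, 79.8, 92.0, 98.4, 111.1.
The total first reaches 73 DD on day 6.

day 6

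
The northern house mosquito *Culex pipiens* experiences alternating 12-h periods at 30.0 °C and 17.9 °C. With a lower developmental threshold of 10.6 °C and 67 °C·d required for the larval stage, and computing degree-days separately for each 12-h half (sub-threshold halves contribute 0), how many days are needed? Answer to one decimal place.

Day half: max(0, 30.0 − 10.6) × 0.5 = 19.4 × 0.5 = 9.70 DD.
Night half: max(0, 17.9 − 10.6) × 0.5 = 7.3 × 0.5 = 3.65 DD.
Per 24 h: 13.35 DD/day.
Duration = 67 / 13.35 = 5.019 ≈ 5.0 days.

5.0 days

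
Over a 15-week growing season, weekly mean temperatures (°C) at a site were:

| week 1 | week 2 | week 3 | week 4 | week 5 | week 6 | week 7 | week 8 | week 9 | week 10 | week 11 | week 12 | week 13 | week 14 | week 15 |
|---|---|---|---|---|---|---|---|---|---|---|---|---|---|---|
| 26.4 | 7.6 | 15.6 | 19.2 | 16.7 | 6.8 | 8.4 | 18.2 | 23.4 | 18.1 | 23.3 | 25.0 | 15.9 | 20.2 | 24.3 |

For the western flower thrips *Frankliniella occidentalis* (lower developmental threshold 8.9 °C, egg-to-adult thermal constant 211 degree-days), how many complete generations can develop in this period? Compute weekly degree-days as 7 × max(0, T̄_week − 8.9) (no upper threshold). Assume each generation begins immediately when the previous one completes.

4 generations

Weekly DD (7 × max(0, T̄ − 8.9)): 122.5, 0.0, 46.9, 72.1, 54.6, 0.0, 0.0, 65.1, 101.5, 64.4, 100.8, 112.7, 49.0, 79.1, 107.8.
Season total = 976.5 DD.
Complete generations = ⌊976.5 / 211⌋ = 4.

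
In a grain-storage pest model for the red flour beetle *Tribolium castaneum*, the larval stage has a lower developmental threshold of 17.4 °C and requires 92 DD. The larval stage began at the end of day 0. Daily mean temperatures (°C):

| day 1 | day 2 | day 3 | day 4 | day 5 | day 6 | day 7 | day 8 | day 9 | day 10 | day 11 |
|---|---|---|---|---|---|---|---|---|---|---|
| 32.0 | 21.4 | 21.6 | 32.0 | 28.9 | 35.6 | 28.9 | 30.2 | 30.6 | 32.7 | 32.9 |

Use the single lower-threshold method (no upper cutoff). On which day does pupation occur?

Daily DD above 17.4 °C: 14.6, 4.0, 4.2, 14.6, 11.5, 18.2, 11.5, 12.8, 13.2, 15.3, 15.5.
Cumulative: 14.6, 18.6, 22.8, 37.4, 48.9, 67.1, 78.6, 91.4, 104.6, 119.9, 135.4.
The total first reaches 92 DD on day 9.

day 9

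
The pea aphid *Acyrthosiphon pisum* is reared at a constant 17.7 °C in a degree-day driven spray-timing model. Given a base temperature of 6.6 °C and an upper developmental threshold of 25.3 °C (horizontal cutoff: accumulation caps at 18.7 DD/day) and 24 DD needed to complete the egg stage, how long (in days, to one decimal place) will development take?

2.2 days

Daily accumulation = 17.7 − 6.6 = 11.1 DD/day.
Duration = 24 / 11.1 = 2.162 ≈ 2.2 days.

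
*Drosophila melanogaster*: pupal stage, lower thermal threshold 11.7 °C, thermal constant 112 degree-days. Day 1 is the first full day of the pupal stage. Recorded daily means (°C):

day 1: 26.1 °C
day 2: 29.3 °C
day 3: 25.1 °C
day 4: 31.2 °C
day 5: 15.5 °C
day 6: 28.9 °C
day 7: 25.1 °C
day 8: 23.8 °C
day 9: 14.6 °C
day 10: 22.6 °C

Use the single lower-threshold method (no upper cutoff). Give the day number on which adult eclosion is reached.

day 9

Daily DD above 11.7 °C: 14.4, 17.6, 13.4, 19.5, 3.8, 17.2, 13.4, 12.1, 2.9, 10.9.
Cumulative: 14.4, 32.0, 45.4, 64.9, 68.7, 85.9, 99.3, 111.4, 114.3, 125.2.
The total first reaches 112 DD on day 9.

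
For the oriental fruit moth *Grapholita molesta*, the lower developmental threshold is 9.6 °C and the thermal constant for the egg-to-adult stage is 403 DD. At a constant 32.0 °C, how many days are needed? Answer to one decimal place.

Daily accumulation = 32.0 − 9.6 = 22.4 DD/day.
Duration = 403 / 22.4 = 17.991 ≈ 18.0 days.

18.0 days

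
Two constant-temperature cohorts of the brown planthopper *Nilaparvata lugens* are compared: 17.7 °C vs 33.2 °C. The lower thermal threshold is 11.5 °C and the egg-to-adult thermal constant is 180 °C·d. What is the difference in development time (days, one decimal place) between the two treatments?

At 17.7 °C: 180 / (17.7 − 11.5) = 180 / 6.2 = 29.032 d.
At 33.2 °C: 180 / (33.2 − 11.5) = 180 / 21.7 = 8.295 d.
Difference = |29.032 − 8.295| = 20.737 ≈ 20.7 days.

20.7 days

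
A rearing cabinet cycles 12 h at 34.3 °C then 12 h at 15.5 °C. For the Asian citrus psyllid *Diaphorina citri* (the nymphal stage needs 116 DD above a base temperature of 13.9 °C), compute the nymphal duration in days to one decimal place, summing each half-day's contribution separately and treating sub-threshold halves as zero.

Day half: max(0, 34.3 − 13.9) × 0.5 = 20.4 × 0.5 = 10.20 DD.
Night half: max(0, 15.5 − 13.9) × 0.5 = 1.6 × 0.5 = 0.80 DD.
Per 24 h: 11.00 DD/day.
Duration = 116 / 11.00 = 10.545 ≈ 10.5 days.

10.5 days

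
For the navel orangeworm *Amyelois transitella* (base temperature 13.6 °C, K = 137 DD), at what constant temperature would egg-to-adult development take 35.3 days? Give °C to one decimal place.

Required daily accumulation = 137 / 35.3 = 3.881 DD/day.
T = T_base + 3.881 = 13.6 + 3.881 = 17.481 ≈ 17.5 °C.

17.5 °C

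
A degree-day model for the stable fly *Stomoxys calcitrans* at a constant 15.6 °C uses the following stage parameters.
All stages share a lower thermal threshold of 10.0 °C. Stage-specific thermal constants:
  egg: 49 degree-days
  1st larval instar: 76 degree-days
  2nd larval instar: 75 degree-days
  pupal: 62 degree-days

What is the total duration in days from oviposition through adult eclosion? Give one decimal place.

Daily accumulation at 15.6 °C = 15.6 − 10.0 = 5.6 DD/day.
Total K = 49 + 76 + 75 + 62 = 262 DD.
Total duration = 262 / 5.6 = 46.786 ≈ 46.8 days.

46.8 days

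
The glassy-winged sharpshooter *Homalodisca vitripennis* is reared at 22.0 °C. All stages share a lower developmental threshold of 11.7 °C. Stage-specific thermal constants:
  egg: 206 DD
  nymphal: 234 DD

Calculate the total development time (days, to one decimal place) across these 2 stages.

42.7 days

Daily accumulation at 22.0 °C = 22.0 − 11.7 = 10.3 DD/day.
Total K = 206 + 234 = 440 DD.
Total duration = 440 / 10.3 = 42.718 ≈ 42.7 days.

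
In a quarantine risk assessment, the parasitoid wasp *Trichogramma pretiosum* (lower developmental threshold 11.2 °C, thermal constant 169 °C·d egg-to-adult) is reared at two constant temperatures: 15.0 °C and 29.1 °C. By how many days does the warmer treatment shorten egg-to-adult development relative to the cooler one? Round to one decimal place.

35.0 days

At 15.0 °C: 169 / (15.0 − 11.2) = 169 / 3.8 = 44.474 d.
At 29.1 °C: 169 / (29.1 − 11.2) = 169 / 17.9 = 9.441 d.
Difference = |44.474 − 9.441| = 35.032 ≈ 35.0 days.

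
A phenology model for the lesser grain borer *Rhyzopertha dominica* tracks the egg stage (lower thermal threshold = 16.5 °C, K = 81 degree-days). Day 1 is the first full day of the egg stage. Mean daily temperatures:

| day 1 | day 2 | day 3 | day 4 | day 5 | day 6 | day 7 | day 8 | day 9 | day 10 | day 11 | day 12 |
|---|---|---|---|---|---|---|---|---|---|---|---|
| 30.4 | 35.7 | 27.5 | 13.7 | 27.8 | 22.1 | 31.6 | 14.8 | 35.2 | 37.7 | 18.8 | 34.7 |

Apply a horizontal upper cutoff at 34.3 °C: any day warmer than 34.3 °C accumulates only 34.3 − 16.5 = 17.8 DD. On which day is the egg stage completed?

day 9

Daily DD above 16.5 °C (capped at 17.8): 13.9, 17.8, 11.0, 0.0, 11.3, 5.6, 15.1, 0.0, 17.8, 17.8, 2.3, 17.8.
Cumulative: 13.9, 31.7, 42.7, 42.7, 54.0, 59.6, 74.7, 74.7, 92.5, 110.3, 112.6, 130.4.
The total first reaches 81 DD on day 9.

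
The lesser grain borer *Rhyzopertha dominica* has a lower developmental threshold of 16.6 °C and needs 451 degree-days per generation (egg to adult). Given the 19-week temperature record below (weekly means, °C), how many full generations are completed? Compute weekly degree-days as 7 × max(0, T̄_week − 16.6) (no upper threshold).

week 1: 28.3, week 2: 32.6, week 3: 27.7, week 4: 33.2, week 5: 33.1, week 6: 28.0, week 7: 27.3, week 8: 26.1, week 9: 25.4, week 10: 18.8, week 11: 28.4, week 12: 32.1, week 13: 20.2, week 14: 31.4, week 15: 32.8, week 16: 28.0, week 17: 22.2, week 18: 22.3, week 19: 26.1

3 generations

Weekly DD (7 × max(0, T̄ − 16.6)): 81.9, 112.0, 77.7, 116.2, 115.5, 79.8, 74.9, 66.5, 61.6, 15.4, 82.6, 108.5, 25.2, 103.6, 113.4, 79.8, 39.2, 39.9, 66.5.
Season total = 1460.2 DD.
Complete generations = ⌊1460.2 / 451⌋ = 3.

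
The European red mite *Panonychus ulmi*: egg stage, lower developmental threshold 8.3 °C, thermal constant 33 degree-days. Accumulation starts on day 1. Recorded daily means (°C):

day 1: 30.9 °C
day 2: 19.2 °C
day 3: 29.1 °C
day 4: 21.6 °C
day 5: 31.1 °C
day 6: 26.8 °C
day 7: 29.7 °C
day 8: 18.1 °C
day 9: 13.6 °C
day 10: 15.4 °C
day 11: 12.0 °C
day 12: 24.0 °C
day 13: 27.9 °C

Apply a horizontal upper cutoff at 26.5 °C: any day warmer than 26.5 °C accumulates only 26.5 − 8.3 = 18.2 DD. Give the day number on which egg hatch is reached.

Daily DD above 8.3 °C (capped at 18.2): 18.2, 10.9, 18.2, 13.3, 18.2, 18.2, 18.2, 9.8, 5.3, 7.1, 3.7, 15.7, 18.2.
Cumulative: 18.2, 29.1, 47.3, 60.6, 78.8, 97.0, 115.2, 125.0, 130.3, 137.4, 141.1, 156.8, 175.0.
The total first reaches 33 DD on day 3.

day 3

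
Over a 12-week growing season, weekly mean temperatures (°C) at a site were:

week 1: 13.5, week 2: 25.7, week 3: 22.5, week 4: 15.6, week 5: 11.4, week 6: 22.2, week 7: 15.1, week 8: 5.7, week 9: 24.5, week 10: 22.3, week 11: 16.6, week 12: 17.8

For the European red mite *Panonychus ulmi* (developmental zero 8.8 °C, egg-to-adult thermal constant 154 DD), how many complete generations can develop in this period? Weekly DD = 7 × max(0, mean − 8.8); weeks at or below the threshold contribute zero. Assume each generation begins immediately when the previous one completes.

Weekly DD (7 × max(0, T̄ − 8.8)): 32.9, 118.3, 95.9, 47.6, 18.2, 93.8, 44.1, 0.0, 109.9, 94.5, 54.6, 63.0.
Season total = 772.8 DD.
Complete generations = ⌊772.8 / 154⌋ = 5.

5 generations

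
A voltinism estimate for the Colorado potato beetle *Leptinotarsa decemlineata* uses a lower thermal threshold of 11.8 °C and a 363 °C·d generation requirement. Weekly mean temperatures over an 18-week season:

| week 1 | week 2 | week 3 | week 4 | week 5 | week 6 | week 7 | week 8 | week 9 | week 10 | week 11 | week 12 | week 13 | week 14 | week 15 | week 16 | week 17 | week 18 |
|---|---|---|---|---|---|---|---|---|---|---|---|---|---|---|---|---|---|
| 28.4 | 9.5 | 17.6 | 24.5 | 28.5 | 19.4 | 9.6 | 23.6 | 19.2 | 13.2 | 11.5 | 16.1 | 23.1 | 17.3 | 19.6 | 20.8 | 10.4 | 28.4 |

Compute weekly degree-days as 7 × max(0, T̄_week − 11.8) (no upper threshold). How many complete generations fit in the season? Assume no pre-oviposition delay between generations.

Weekly DD (7 × max(0, T̄ − 11.8)): 116.2, 0.0, 40.6, 88.9, 116.9, 53.2, 0.0, 82.6, 51.8, 9.8, 0.0, 30.1, 79.1, 38.5, 54.6, 63.0, 0.0, 116.2.
Season total = 941.5 DD.
Complete generations = ⌊941.5 / 363⌋ = 2.

2 generations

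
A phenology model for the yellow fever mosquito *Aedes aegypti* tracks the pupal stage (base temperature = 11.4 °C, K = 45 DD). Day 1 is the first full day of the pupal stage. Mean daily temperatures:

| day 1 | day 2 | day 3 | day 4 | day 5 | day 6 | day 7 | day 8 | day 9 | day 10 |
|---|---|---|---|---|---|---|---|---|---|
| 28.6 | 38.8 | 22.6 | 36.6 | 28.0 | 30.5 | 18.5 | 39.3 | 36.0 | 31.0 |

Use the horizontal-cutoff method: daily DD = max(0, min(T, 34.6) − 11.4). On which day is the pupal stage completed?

Daily DD above 11.4 °C (capped at 23.2): 17.2, 23.2, 11.2, 23.2, 16.6, 19.1, 7.1, 23.2, 23.2, 19.6.
Cumulative: 17.2, 40.4, 51.6, 74.8, 91.4, 110.5, 117.6, 140.8, 164.0, 183.6.
The total first reaches 45 DD on day 3.

day 3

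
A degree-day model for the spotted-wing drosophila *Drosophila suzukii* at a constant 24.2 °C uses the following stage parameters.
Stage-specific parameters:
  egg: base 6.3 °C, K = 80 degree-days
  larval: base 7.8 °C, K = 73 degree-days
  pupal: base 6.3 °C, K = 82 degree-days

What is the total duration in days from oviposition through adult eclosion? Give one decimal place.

13.5 days

egg: 80 / (24.2 − 6.3) = 80 / 17.9 = 4.469 d.
larval: 73 / (24.2 − 7.8) = 73 / 16.4 = 4.451 d.
pupal: 82 / (24.2 − 6.3) = 82 / 17.9 = 4.581 d.
Sum = 13.501 ≈ 13.5 days.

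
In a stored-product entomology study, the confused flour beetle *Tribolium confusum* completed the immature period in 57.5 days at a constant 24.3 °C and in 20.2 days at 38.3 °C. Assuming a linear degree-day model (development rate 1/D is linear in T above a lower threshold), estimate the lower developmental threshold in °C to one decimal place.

Linear rate model ⇒ the product D·(T − T_b) is constant across temperatures.
57.5·(24.3 − T_b) = 20.2·(38.3 − T_b)
T_b = (57.5·24.3 − 20.2·38.3) / (57.5 − 20.2) = 623.59 / 37.3 = 16.718 °C ≈ 16.7 °C.

16.7 °C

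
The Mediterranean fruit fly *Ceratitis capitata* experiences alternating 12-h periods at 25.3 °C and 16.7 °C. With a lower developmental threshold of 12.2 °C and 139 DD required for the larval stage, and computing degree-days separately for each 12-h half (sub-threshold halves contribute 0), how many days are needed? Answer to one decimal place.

15.8 days

Day half: max(0, 25.3 − 12.2) × 0.5 = 13.1 × 0.5 = 6.55 DD.
Night half: max(0, 16.7 − 12.2) × 0.5 = 4.5 × 0.5 = 2.25 DD.
Per 24 h: 8.80 DD/day.
Duration = 139 / 8.80 = 15.795 ≈ 15.8 days.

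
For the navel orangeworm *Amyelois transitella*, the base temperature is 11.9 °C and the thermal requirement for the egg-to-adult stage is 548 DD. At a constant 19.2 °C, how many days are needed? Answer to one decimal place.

Daily accumulation = 19.2 − 11.9 = 7.3 DD/day.
Duration = 548 / 7.3 = 75.068 ≈ 75.1 days.

75.1 days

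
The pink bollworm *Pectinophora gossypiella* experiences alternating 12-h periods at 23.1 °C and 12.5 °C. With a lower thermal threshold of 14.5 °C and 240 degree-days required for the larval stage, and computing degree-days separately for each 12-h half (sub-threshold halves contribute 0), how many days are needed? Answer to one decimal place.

Day half: max(0, 23.1 − 14.5) × 0.5 = 8.6 × 0.5 = 4.30 DD.
Night half: max(0, 12.5 − 14.5) × 0.5 = 0.0 × 0.5 = 0.00 DD.
Per 24 h: 4.30 DD/day.
Duration = 240 / 4.30 = 55.814 ≈ 55.8 days.

55.8 days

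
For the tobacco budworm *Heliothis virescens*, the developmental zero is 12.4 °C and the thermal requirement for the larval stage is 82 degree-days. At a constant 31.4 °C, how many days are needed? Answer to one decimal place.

4.3 days

Daily accumulation = 31.4 − 12.4 = 19.0 DD/day.
Duration = 82 / 19.0 = 4.316 ≈ 4.3 days.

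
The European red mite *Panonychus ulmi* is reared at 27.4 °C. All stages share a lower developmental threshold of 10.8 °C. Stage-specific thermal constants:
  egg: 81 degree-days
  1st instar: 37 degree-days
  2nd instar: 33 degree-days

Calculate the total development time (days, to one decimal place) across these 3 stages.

9.1 days

Daily accumulation at 27.4 °C = 27.4 − 10.8 = 16.6 DD/day.
Total K = 81 + 37 + 33 = 151 DD.
Total duration = 151 / 16.6 = 9.096 ≈ 9.1 days.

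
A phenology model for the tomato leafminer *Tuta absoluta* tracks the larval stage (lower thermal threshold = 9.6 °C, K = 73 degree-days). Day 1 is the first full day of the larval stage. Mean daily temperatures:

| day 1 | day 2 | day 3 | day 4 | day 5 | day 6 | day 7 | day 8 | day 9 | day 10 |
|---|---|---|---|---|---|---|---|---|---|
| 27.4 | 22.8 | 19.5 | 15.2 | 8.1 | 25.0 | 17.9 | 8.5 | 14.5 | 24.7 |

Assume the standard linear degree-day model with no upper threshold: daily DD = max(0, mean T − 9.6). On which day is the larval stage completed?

day 9

Daily DD above 9.6 °C: 17.8, 13.2, 9.9, 5.6, 0.0, 15.4, 8.3, 0.0, 4.9, 15.1.
Cumulative: 17.8, 31.0, 40.9, 46.5, 46.5, 61.9, 70.2, 70.2, 75.1, 90.2.
The total first reaches 73 DD on day 9.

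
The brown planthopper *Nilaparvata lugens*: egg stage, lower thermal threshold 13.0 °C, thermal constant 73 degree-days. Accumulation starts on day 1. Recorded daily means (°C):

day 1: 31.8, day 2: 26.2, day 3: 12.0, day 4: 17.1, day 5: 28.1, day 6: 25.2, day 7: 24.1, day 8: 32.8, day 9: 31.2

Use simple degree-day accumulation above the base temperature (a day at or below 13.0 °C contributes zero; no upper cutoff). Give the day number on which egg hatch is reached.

day 7

Daily DD above 13.0 °C: 18.8, 13.2, 0.0, 4.1, 15.1, 12.2, 11.1, 19.8, 18.2.
Cumulative: 18.8, 32.0, 32.0, 36.1, 51.2, 63.4, 74.5, 94.3, 112.5.
The total first reaches 73 DD on day 7.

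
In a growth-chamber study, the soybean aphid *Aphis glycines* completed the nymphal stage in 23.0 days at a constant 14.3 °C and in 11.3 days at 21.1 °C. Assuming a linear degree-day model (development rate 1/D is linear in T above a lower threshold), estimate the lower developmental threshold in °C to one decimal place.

Linear rate model ⇒ the product D·(T − T_b) is constant across temperatures.
23.0·(14.3 − T_b) = 11.3·(21.1 − T_b)
T_b = (23.0·14.3 − 11.3·21.1) / (23.0 − 11.3) = 90.47 / 11.7 = 7.732 °C ≈ 7.7 °C.

7.7 °C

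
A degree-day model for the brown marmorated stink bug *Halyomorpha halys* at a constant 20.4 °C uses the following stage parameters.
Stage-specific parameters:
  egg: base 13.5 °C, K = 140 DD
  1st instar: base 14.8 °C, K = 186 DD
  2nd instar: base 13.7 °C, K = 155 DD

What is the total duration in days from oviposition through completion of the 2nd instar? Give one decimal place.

76.6 days

egg: 140 / (20.4 − 13.5) = 140 / 6.9 = 20.290 d.
1st instar: 186 / (20.4 − 14.8) = 186 / 5.6 = 33.214 d.
2nd instar: 155 / (20.4 − 13.7) = 155 / 6.7 = 23.134 d.
Sum = 76.638 ≈ 76.6 days.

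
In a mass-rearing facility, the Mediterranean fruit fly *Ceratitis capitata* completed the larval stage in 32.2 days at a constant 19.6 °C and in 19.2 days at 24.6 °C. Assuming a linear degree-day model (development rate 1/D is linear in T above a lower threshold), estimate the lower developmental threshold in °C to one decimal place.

12.2 °C

Linear rate model ⇒ the product D·(T − T_b) is constant across temperatures.
32.2·(19.6 − T_b) = 19.2·(24.6 − T_b)
T_b = (32.2·19.6 − 19.2·24.6) / (32.2 − 19.2) = 158.80 / 13.0 = 12.215 °C ≈ 12.2 °C.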